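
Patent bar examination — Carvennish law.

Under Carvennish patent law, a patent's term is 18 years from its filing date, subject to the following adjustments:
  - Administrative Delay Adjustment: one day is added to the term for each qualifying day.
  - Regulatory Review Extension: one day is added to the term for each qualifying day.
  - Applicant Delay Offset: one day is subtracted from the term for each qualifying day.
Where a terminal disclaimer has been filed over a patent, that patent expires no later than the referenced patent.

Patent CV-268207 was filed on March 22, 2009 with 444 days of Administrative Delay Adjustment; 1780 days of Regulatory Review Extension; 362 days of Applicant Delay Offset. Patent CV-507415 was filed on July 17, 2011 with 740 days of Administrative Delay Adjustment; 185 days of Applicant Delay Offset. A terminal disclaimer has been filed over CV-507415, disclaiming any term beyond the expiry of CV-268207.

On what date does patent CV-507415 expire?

Natural term of CV-507415:
  Base: filing + 18 years → 17 July 2029.
  Administrative Delay Adjustment: +740 days → 27 July 2031.
  Applicant Delay Offset: −185 days → 23 January 2031.
Expiry of referenced patent CV-268207:
  Base: filing + 18 years → 22 March 2027.
  Administrative Delay Adjustment: +444 days → 8 June 2028.
  Regulatory Review Extension: +1780 days → 23 April 2033.
  Applicant Delay Offset: −362 days → 26 April 2032.
Terminal disclaimer: CV-507415 expires on the earlier of 23 January 2031 and 26 April 2032.

2031-01-23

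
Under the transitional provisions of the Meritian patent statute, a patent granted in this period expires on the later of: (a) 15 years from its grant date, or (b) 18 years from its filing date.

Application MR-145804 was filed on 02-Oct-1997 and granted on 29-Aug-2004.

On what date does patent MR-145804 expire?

(a) grant + 15 years → 29 August 2019.
(b) filing + 18 years → 2 October 2015.
Later of the two: 29 August 2019.

August 29, 2019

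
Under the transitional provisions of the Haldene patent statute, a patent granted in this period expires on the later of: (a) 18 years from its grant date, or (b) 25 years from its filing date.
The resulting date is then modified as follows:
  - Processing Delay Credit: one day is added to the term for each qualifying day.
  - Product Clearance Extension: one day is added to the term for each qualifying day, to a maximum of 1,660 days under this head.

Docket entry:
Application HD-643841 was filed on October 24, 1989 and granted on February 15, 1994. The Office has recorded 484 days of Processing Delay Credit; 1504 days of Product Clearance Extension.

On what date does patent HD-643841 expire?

(a) grant + 18 years → 15 February 2012.
(b) filing + 25 years → 24 October 2014.
Later of the two: 24 October 2014.
Processing Delay Credit: +484 days → 20 February 2016.
Product Clearance Extension: 1504 days (within the 1660-day cap) → +1504 days → 3 April 2020.

April 3, 2020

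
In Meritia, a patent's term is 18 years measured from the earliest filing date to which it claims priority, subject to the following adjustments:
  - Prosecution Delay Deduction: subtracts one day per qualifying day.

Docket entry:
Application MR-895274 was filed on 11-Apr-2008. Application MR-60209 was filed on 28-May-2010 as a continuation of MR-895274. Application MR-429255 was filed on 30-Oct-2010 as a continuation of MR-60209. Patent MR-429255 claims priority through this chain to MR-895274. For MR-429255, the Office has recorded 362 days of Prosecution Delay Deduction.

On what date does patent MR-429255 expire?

Earliest priority filing: 11 April 2008.
Base term: 11 April 2008 + 18 years → 11 April 2026.
Prosecution Delay Deduction: −362 days → 14 April 2025.

2025-04-14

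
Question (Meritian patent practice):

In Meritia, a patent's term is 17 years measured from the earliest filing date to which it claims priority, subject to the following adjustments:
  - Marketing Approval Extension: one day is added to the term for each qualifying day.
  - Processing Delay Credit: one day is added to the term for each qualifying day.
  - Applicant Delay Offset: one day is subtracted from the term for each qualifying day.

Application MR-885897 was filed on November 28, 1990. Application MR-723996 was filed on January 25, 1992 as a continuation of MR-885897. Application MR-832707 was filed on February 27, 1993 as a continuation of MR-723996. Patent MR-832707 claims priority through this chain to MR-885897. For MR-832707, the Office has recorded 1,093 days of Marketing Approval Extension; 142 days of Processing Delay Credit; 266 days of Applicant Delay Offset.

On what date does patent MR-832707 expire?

Earliest priority filing: 28 November 1990.
Base term: 28 November 1990 + 17 years → 28 November 2007.
Marketing Approval Extension: +1093 days → 25 November 2010.
Processing Delay Credit: +142 days → 16 April 2011.
Applicant Delay Offset: −266 days → 24 July 2010.

2010-07-24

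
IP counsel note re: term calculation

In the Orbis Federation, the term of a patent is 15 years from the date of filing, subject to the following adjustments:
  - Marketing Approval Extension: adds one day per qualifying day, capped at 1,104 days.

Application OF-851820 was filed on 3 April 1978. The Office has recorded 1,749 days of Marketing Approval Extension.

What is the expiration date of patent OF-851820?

1996-04-11

Base term: filing date + 15 years → 3 April 1993.
Marketing Approval Extension: 1749 days claimed exceeds the 1104-day cap, so +1104 days → 11 April 1996.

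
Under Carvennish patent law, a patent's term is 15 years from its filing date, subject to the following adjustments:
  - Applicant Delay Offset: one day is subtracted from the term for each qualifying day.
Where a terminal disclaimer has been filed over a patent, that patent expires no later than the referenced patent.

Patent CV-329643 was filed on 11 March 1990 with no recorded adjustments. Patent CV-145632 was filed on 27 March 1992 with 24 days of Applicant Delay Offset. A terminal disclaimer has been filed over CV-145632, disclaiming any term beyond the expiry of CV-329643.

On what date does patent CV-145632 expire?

Natural term of CV-145632:
  Base: filing + 15 years → 27 March 2007.
  Applicant Delay Offset: −24 days → 3 March 2007.
Expiry of referenced patent CV-329643:
  Base: filing + 15 years → 11 March 2005.
Terminal disclaimer: CV-145632 expires on the earlier of 3 March 2007 and 11 March 2005.

March 11, 2005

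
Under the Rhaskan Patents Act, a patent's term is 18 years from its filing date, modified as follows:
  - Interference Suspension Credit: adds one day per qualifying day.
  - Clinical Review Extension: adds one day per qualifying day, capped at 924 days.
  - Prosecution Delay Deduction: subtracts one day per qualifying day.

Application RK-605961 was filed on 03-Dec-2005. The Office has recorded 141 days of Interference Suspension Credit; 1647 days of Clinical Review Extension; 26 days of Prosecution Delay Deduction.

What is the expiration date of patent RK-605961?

October 7, 2026

Base term: filing date + 18 years → 3 December 2023.
Interference Suspension Credit: +141 days → 22 April 2024.
Clinical Review Extension: 1647 days claimed exceeds the 924-day cap, so +924 days → 2 November 2026.
Prosecution Delay Deduction: −26 days → 7 October 2026.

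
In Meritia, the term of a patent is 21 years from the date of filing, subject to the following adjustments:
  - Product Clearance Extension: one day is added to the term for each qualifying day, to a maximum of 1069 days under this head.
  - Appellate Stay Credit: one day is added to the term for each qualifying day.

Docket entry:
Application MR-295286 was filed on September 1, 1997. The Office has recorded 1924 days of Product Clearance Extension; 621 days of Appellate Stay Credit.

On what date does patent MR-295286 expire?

April 18, 2023

Base term: filing date + 21 years → 1 September 2018.
Product Clearance Extension: 1924 days claimed exceeds the 1069-day cap, so +1069 days → 5 August 2021.
Appellate Stay Credit: +621 days → 18 April 2023.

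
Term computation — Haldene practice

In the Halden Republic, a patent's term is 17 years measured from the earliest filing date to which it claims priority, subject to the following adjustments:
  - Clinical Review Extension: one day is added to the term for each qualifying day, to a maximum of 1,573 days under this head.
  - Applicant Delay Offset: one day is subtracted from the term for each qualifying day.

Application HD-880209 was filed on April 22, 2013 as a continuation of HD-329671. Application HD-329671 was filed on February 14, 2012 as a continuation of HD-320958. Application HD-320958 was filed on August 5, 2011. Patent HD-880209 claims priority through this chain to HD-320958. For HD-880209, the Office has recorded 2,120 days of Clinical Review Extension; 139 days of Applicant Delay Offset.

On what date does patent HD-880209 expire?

July 9, 2032

Earliest priority filing: 5 August 2011.
Base term: 5 August 2011 + 17 years → 5 August 2028.
Clinical Review Extension: 2120 days claimed exceeds the 1573-day cap, so +1573 days → 25 November 2032.
Applicant Delay Offset: −139 days → 9 July 2032.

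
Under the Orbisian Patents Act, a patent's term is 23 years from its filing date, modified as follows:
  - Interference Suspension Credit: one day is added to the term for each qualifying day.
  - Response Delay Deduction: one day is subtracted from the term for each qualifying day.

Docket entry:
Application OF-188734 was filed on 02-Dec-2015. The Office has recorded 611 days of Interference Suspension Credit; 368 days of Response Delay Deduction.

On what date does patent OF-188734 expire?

Base term: filing date + 23 years → 2 December 2038.
Interference Suspension Credit: +611 days → 4 August 2040.
Response Delay Deduction: −368 days → 2 August 2039.

August 2, 2039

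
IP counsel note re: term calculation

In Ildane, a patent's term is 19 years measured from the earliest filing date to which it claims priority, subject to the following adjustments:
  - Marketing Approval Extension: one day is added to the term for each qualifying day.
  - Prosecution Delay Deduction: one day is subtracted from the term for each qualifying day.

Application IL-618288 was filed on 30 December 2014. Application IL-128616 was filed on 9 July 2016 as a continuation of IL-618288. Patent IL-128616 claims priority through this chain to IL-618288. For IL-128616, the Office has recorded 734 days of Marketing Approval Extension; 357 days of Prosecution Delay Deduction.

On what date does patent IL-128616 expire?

Earliest priority filing: 30 December 2014.
Base term: 30 December 2014 + 19 years → 30 December 2033.
Marketing Approval Extension: +734 days → 3 January 2036.
Prosecution Delay Deduction: −357 days → 11 January 2035.

January 11, 2035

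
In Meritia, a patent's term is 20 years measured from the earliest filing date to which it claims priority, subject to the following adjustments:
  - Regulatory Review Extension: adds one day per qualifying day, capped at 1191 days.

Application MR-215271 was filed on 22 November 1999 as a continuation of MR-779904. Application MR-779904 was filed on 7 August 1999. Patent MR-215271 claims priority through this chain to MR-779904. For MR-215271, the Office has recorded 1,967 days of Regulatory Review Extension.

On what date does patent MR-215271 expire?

2022-11-10

Earliest priority filing: 7 August 1999.
Base term: 7 August 1999 + 20 years → 7 August 2019.
Regulatory Review Extension: 1967 days claimed exceeds the 1191-day cap, so +1191 days → 10 November 2022.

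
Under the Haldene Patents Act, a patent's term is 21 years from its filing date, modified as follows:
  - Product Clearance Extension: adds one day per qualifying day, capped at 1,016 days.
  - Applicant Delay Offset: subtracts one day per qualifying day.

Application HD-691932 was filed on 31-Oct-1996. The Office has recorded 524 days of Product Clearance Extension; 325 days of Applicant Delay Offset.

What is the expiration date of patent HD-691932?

Base term: filing date + 21 years → 31 October 2017.
Product Clearance Extension: 524 days (within the 1016-day cap) → +524 days → 8 April 2019.
Applicant Delay Offset: −325 days → 18 May 2018.

May 18, 2018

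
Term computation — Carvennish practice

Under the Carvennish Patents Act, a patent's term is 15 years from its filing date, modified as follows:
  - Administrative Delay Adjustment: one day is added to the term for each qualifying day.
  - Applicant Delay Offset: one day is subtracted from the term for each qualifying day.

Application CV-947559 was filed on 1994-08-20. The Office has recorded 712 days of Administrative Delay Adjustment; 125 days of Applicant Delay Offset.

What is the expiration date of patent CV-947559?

Base term: filing date + 15 years → 20 August 2009.
Administrative Delay Adjustment: +712 days → 2 August 2011.
Applicant Delay Offset: −125 days → 30 March 2011.

March 30, 2011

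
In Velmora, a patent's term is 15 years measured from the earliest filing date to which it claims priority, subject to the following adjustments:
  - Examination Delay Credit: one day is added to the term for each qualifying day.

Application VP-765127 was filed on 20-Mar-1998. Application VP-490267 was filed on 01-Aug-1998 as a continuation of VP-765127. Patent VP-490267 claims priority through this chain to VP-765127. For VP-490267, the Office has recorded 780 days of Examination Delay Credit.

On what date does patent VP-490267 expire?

May 9, 2015

Earliest priority filing: 20 March 1998.
Base term: 20 March 1998 + 15 years → 20 March 2013.
Examination Delay Credit: +780 days → 9 May 2015.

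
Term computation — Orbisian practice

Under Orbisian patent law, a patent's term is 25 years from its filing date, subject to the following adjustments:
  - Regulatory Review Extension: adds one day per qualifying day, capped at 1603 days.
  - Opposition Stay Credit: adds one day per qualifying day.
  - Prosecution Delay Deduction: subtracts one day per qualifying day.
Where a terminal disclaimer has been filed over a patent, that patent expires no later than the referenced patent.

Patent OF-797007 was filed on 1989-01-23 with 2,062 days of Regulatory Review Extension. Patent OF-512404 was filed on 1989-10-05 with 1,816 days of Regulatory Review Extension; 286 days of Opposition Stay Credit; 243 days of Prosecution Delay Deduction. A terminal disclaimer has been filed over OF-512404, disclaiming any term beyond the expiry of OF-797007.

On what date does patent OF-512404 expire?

Natural term of OF-512404:
  Base: filing + 25 years → 5 October 2014.
  Regulatory Review Extension: 1816 days claimed exceeds the 1603-day cap, so +1603 days → 24 February 2019.
  Opposition Stay Credit: +286 days → 7 December 2019.
  Prosecution Delay Deduction: −243 days → 8 April 2019.
Expiry of referenced patent OF-797007:
  Base: filing + 25 years → 23 January 2014.
  Regulatory Review Extension: 2062 days claimed exceeds the 1603-day cap, so +1603 days → 14 June 2018.
Terminal disclaimer: OF-512404 expires on the earlier of 8 April 2019 and 14 June 2018.

2018-06-14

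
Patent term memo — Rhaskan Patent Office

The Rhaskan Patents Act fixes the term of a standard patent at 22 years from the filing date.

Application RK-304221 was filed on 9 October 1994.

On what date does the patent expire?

Filing date + 22 years → 9 October 2016.

October 9, 2016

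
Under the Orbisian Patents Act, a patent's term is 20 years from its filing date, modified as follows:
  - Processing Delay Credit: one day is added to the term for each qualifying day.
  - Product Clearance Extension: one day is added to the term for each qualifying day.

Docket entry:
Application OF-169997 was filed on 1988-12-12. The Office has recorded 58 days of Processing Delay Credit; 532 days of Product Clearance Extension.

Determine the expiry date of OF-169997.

Base term: filing date + 20 years → 12 December 2008.
Processing Delay Credit: +58 days → 8 February 2009.
Product Clearance Extension: +532 days → 25 July 2010.

2010-07-25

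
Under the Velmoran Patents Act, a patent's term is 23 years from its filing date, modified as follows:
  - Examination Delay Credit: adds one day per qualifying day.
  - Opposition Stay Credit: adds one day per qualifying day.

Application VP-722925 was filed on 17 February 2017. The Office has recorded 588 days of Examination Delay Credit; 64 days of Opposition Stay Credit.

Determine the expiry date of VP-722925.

Base term: filing date + 23 years → 17 February 2040.
Examination Delay Credit: +588 days → 27 September 2041.
Opposition Stay Credit: +64 days → 30 November 2041.

November 30, 2041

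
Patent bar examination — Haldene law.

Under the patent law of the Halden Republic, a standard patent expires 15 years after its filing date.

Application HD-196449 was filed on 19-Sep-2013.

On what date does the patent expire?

September 19, 2028

Filing date + 15 years → 19 September 2028.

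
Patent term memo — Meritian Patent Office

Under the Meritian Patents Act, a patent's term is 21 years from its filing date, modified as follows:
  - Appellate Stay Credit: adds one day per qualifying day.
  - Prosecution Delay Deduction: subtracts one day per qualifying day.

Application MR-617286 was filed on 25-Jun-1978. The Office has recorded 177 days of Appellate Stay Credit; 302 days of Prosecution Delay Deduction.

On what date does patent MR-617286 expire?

Base term: filing date + 21 years → 25 June 1999.
Appellate Stay Credit: +177 days → 19 December 1999.
Prosecution Delay Deduction: −302 days → 20 February 1999.

1999-02-20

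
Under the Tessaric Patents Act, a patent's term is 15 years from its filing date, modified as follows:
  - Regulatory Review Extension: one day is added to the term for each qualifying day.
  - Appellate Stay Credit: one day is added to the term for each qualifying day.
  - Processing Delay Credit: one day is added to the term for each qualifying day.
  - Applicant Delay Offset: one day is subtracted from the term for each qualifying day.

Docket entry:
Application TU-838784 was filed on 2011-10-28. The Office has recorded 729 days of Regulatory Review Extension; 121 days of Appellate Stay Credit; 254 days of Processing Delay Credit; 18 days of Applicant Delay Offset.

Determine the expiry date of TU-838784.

October 18, 2029

Base term: filing date + 15 years → 28 October 2026.
Regulatory Review Extension: +729 days → 26 October 2028.
Appellate Stay Credit: +121 days → 24 February 2029.
Processing Delay Credit: +254 days → 5 November 2029.
Applicant Delay Offset: −18 days → 18 October 2029.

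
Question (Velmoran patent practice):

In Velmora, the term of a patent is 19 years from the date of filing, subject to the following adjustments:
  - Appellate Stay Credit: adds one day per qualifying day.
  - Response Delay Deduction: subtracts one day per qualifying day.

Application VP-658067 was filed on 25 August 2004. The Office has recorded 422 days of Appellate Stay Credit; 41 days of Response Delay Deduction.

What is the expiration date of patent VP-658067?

Base term: filing date + 19 years → 25 August 2023.
Appellate Stay Credit: +422 days → 20 October 2024.
Response Delay Deduction: −41 days → 9 September 2024.

September 9, 2024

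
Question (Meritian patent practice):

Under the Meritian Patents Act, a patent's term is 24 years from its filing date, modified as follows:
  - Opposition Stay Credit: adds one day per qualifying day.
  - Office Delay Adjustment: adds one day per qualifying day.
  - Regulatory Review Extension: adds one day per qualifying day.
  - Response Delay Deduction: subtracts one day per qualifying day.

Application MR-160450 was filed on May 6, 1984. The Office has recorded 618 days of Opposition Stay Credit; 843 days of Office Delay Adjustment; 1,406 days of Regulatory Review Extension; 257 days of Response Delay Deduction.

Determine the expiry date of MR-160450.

Base term: filing date + 24 years → 6 May 2008.
Opposition Stay Credit: +618 days → 14 January 2010.
Office Delay Adjustment: +843 days → 6 May 2012.
Regulatory Review Extension: +1406 days → 12 March 2016.
Response Delay Deduction: −257 days → 29 June 2015.

June 29, 2015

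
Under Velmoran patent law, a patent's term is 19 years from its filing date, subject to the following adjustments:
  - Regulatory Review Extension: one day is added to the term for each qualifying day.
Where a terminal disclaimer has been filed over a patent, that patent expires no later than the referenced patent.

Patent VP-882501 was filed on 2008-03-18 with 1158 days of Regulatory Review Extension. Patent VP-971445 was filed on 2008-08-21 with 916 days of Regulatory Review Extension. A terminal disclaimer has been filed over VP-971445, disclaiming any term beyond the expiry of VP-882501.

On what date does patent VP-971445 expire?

Natural term of VP-971445:
  Base: filing + 19 years → 21 August 2027.
  Regulatory Review Extension: +916 days → 22 February 2030.
Expiry of referenced patent VP-882501:
  Base: filing + 19 years → 18 March 2027.
  Regulatory Review Extension: +1158 days → 19 May 2030.
Terminal disclaimer: VP-971445 expires on the earlier of 22 February 2030 and 19 May 2030.

2030-02-22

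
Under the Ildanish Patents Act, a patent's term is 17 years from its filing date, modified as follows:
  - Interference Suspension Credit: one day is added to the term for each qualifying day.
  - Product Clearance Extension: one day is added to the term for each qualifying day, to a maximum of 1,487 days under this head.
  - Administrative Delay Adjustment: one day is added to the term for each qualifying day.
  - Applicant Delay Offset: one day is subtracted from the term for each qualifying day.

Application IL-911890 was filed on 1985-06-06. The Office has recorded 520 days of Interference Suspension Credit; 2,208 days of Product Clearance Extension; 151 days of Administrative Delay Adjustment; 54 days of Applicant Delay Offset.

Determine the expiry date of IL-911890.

Base term: filing date + 17 years → 6 June 2002.
Interference Suspension Credit: +520 days → 8 November 2003.
Product Clearance Extension: 2208 days claimed exceeds the 1487-day cap, so +1487 days → 4 December 2007.
Administrative Delay Adjustment: +151 days → 3 May 2008.
Applicant Delay Offset: −54 days → 10 March 2008.

2008-03-10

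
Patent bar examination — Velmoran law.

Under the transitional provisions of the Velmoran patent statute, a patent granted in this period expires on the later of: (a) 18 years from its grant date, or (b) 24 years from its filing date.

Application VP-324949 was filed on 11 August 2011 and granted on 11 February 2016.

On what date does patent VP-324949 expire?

(a) grant + 18 years → 11 February 2034.
(b) filing + 24 years → 11 August 2035.
Later of the two: 11 August 2035.

August 11, 2035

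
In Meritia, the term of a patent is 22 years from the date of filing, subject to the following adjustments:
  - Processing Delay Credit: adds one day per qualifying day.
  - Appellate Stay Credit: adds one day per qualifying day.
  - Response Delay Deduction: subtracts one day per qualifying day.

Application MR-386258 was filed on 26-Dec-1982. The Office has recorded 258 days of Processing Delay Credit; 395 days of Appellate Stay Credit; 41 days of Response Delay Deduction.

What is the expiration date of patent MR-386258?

2006-08-30

Base term: filing date + 22 years → 26 December 2004.
Processing Delay Credit: +258 days → 10 September 2005.
Appellate Stay Credit: +395 days → 10 October 2006.
Response Delay Deduction: −41 days → 30 August 2006.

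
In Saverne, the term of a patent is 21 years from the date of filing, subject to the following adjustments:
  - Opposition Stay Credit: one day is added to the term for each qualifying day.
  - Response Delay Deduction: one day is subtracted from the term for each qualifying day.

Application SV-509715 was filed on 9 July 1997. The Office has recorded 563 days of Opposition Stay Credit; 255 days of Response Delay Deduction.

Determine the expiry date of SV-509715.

Base term: filing date + 21 years → 9 July 2018.
Opposition Stay Credit: +563 days → 23 January 2020.
Response Delay Deduction: −255 days → 13 May 2019.

2019-05-13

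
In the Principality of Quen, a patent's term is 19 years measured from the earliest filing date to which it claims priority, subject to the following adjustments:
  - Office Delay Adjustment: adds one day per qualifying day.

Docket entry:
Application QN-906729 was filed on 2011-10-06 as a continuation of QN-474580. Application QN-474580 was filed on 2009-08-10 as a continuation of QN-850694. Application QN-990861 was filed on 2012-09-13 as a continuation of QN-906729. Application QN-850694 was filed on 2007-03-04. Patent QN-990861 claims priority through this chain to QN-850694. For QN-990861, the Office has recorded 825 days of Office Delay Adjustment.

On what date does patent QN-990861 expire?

June 6, 2028

Earliest priority filing: 4 March 2007.
Base term: 4 March 2007 + 19 years → 4 March 2026.
Office Delay Adjustment: +825 days → 6 June 2028.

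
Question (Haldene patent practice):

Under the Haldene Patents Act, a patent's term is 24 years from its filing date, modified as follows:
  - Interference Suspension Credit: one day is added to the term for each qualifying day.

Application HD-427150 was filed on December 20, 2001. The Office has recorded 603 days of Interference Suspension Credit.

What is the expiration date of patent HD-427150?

Base term: filing date + 24 years → 20 December 2025.
Interference Suspension Credit: +603 days → 15 August 2027.

2027-08-15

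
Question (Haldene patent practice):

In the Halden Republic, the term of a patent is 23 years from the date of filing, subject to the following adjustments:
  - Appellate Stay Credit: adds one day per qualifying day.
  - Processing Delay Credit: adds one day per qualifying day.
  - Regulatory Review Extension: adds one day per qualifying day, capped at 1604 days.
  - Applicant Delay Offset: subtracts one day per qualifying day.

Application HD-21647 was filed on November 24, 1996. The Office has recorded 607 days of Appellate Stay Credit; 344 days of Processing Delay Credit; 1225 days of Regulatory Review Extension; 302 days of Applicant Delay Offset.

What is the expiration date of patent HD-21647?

Base term: filing date + 23 years → 24 November 2019.
Appellate Stay Credit: +607 days → 23 July 2021.
Processing Delay Credit: +344 days → 2 July 2022.
Regulatory Review Extension: 1225 days (within the 1604-day cap) → +1225 days → 8 November 2025.
Applicant Delay Offset: −302 days → 10 January 2025.

January 10, 2025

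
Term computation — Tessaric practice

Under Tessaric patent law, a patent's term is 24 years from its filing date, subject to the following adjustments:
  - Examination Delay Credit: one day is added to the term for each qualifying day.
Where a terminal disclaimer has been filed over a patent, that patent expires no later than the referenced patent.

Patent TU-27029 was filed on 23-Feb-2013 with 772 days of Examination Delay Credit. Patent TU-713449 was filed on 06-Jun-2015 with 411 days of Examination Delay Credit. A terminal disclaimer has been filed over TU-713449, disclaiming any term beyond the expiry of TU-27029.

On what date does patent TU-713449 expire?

Natural term of TU-713449:
  Base: filing + 24 years → 6 June 2039.
  Examination Delay Credit: +411 days → 21 July 2040.
Expiry of referenced patent TU-27029:
  Base: filing + 24 years → 23 February 2037.
  Examination Delay Credit: +772 days → 6 April 2039.
Terminal disclaimer: TU-713449 expires on the earlier of 21 July 2040 and 6 April 2039.

April 6, 2039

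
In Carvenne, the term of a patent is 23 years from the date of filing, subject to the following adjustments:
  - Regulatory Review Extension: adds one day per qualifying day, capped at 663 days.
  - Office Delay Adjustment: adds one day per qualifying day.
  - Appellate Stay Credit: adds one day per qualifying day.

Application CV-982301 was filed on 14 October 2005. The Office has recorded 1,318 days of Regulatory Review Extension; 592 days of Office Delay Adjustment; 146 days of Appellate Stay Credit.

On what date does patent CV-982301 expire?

2032-08-15

Base term: filing date + 23 years → 14 October 2028.
Regulatory Review Extension: 1318 days claimed exceeds the 663-day cap, so +663 days → 8 August 2030.
Office Delay Adjustment: +592 days → 22 March 2032.
Appellate Stay Credit: +146 days → 15 August 2032.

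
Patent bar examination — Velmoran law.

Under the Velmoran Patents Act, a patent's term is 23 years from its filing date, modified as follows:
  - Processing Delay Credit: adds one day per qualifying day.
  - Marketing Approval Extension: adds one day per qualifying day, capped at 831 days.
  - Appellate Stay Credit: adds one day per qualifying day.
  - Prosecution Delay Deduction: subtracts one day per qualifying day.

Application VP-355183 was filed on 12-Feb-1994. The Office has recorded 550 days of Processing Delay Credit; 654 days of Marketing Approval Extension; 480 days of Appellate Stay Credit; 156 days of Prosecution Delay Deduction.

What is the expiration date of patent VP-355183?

Base term: filing date + 23 years → 12 February 2017.
Processing Delay Credit: +550 days → 16 August 2018.
Marketing Approval Extension: 654 days (within the 831-day cap) → +654 days → 31 May 2020.
Appellate Stay Credit: +480 days → 23 September 2021.
Prosecution Delay Deduction: −156 days → 20 April 2021.

April 20, 2021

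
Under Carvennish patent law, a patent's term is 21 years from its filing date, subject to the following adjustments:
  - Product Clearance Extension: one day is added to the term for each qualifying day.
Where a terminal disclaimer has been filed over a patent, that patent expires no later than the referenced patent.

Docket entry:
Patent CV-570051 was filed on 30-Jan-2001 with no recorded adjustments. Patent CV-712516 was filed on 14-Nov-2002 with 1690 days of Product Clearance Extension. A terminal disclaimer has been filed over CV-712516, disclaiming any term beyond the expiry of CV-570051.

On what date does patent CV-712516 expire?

Natural term of CV-712516:
  Base: filing + 21 years → 14 November 2023.
  Product Clearance Extension: +1690 days → 30 June 2028.
Expiry of referenced patent CV-570051:
  Base: filing + 21 years → 30 January 2022.
Terminal disclaimer: CV-712516 expires on the earlier of 30 June 2028 and 30 January 2022.

January 30, 2022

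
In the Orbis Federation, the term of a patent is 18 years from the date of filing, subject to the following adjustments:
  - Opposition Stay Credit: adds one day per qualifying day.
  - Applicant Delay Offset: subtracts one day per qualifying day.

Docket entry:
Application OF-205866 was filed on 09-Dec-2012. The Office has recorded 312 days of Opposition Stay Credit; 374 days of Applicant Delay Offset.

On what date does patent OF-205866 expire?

October 8, 2030

Base term: filing date + 18 years → 9 December 2030.
Opposition Stay Credit: +312 days → 17 October 2031.
Applicant Delay Offset: −374 days → 8 October 2030.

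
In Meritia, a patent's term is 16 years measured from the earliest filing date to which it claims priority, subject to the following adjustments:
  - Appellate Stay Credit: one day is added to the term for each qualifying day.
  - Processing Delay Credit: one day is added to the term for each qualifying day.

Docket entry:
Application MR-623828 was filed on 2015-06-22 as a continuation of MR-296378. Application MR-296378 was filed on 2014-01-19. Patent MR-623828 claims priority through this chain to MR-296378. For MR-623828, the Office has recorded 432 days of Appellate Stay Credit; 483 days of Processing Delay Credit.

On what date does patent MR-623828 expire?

2032-07-22

Earliest priority filing: 19 January 2014.
Base term: 19 January 2014 + 16 years → 19 January 2030.
Appellate Stay Credit: +432 days → 27 March 2031.
Processing Delay Credit: +483 days → 22 July 2032.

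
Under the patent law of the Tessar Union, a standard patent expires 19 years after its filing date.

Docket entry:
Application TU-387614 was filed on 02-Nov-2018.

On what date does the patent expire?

November 2, 2037

Filing date + 19 years → 2 November 2037.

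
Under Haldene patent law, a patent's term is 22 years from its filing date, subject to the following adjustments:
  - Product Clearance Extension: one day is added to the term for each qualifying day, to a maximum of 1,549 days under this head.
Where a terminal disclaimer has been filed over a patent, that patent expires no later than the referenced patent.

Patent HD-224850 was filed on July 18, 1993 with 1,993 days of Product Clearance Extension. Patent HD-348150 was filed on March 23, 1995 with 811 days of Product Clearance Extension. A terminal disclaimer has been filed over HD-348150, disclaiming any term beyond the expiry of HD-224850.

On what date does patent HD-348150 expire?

June 12, 2019

Natural term of HD-348150:
  Base: filing + 22 years → 23 March 2017.
  Product Clearance Extension: 811 days (within the 1549-day cap) → +811 days → 12 June 2019.
Expiry of referenced patent HD-224850:
  Base: filing + 22 years → 18 July 2015.
  Product Clearance Extension: 1993 days claimed exceeds the 1549-day cap, so +1549 days → 14 October 2019.
Terminal disclaimer: HD-348150 expires on the earlier of 12 June 2019 and 14 October 2019.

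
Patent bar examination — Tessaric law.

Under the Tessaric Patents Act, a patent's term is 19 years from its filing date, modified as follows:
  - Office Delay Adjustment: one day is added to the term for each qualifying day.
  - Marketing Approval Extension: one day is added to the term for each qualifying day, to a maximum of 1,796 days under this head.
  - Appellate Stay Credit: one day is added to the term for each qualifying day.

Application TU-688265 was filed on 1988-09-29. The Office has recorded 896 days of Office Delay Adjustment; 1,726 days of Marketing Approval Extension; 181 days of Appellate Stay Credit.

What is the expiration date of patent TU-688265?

June 2, 2015

Base term: filing date + 19 years → 29 September 2007.
Office Delay Adjustment: +896 days → 13 March 2010.
Marketing Approval Extension: 1726 days (within the 1796-day cap) → +1726 days → 3 December 2014.
Appellate Stay Credit: +181 days → 2 June 2015.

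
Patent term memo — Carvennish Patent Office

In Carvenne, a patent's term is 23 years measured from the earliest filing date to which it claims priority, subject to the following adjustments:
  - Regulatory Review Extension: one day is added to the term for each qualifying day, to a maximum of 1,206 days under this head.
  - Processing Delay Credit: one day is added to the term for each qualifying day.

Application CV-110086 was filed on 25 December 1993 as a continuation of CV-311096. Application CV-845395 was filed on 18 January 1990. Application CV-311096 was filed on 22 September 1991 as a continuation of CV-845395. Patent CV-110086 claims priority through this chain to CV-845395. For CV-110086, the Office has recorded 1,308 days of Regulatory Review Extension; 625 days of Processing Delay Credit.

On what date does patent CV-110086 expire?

January 23, 2018

Earliest priority filing: 18 January 1990.
Base term: 18 January 1990 + 23 years → 18 January 2013.
Regulatory Review Extension: 1308 days claimed exceeds the 1206-day cap, so +1206 days → 8 May 2016.
Processing Delay Credit: +625 days → 23 January 2018.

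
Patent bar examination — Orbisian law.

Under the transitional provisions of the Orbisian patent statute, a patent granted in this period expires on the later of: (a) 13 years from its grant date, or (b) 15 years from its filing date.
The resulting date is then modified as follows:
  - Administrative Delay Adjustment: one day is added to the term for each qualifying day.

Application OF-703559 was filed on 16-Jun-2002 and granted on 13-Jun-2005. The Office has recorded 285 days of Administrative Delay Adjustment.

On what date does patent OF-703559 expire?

(a) grant + 13 years → 13 June 2018.
(b) filing + 15 years → 16 June 2017.
Later of the two: 13 June 2018.
Administrative Delay Adjustment: +285 days → 25 March 2019.

March 25, 2019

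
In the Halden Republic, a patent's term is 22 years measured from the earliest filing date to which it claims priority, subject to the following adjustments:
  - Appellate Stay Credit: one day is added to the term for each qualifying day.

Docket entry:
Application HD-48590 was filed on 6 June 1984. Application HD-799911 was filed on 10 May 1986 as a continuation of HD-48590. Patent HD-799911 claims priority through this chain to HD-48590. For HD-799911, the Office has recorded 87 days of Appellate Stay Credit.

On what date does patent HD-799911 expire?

September 1, 2006

Earliest priority filing: 6 June 1984.
Base term: 6 June 1984 + 22 years → 6 June 2006.
Appellate Stay Credit: +87 days → 1 September 2006.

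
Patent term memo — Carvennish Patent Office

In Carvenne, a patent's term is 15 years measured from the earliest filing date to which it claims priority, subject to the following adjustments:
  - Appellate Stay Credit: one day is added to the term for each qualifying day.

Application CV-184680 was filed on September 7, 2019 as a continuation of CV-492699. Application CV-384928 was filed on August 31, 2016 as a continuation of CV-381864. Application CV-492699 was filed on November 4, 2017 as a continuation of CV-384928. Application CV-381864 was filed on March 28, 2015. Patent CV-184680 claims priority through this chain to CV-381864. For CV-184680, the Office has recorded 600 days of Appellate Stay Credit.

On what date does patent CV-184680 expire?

Earliest priority filing: 28 March 2015.
Base term: 28 March 2015 + 15 years → 28 March 2030.
Appellate Stay Credit: +600 days → 18 November 2031.

November 18, 2031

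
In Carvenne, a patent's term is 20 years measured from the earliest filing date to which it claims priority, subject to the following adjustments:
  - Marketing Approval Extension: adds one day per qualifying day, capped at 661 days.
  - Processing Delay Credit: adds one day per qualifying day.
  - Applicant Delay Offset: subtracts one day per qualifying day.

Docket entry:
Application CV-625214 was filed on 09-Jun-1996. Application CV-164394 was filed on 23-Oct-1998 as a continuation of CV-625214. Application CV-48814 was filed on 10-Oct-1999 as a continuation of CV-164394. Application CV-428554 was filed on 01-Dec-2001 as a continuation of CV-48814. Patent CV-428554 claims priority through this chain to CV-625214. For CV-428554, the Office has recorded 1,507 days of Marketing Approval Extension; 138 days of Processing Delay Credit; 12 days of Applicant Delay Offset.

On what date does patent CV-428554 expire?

August 5, 2018

Earliest priority filing: 9 June 1996.
Base term: 9 June 1996 + 20 years → 9 June 2016.
Marketing Approval Extension: 1507 days claimed exceeds the 661-day cap, so +661 days → 1 April 2018.
Processing Delay Credit: +138 days → 17 August 2018.
Applicant Delay Offset: −12 days → 5 August 2018.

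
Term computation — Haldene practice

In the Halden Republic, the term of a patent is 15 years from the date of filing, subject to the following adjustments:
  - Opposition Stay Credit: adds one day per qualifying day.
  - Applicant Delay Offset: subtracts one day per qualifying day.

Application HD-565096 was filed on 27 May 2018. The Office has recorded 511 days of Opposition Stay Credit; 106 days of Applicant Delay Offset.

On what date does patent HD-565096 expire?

2034-07-06

Base term: filing date + 15 years → 27 May 2033.
Opposition Stay Credit: +511 days → 20 October 2034.
Applicant Delay Offset: −106 days → 6 July 2034.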